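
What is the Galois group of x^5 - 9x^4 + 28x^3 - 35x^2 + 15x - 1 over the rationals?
C_5

The polynomial f is an irreducible quintic over Q, so G = Gal(f/Q) is a transitive subgroup of S_5: one of C_5 (5T1, order 5), D_5 (5T2, order 10), F_20 (5T3, order 20), A_5 (5T4, order 60) or S_5 (5T5, order 120). The discriminant of f is 14641 = 121^2, a perfect square, so G is contained in A_5. The transitive groups of degree 5 contained in A_5 are: C_5 (5T1, order 5), D_5 (5T2, order 10), A_5 (5T4, order 60). By Dedekind's theorem, for a prime p not dividing disc(f) the degrees of the irreducible factors of f mod p form the cycle type of an element of G. Factoring f modulo the 14 such primes p <= 47 (skipping 11, which divides the discriminant), each new pattern first appears at: mod 2: f = (x^5 + x^4 + x^2 + x + 1), pattern 5; mod 23: f = (x + 7)(x + 10)(x + 11)(x + 15)(x + 17), pattern 1+1+1+1+1. No other pattern occurs in this range, so the set of observed cycle types is {5, 1+1+1+1+1}. The candidates containing elements of all these cycle types are C_5 (5T1) of order 5, D_5 (5T2) of order 10, A_5 (5T4) of order 60; the others are excluded. The observed types are precisely the cycle types that occur in C_5 (5T1). Each of the other remaining candidates has further cycle types, and by the Chebotarev density theorem the matching factorization patterns would occur for a proportion of primes equal to their share of the group: D_5 (5T2) additionally contains elements of type 2+2+1 (5 of its 10 elements, about 50% of primes); A_5 (5T4) additionally contains elements of type 3+1+1, 2+2+1 (35 of its 60 elements, about 58% of primes). None of the 14 primes tested shows any such pattern (for each of these groups the chance of that is below 10^-4), which rules them out. Hence G = C_5 (5T1), of order 5.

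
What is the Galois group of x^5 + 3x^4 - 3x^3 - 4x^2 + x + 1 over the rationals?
The polynomial f is an irreducible quintic over Q, so G = Gal(f/Q) is a transitive subgroup of S_5: one of C_5 (5T1, order 5), D_5 (5T2, order 10), F_20 (5T3, order 20), A_5 (5T4, order 60) or S_5 (5T5, order 120). The discriminant of f is 14641 = 121^2, a perfect square, so G is contained in A_5. The transitive groups of degree 5 contained in A_5 are: C_5 (5T1, order 5), D_5 (5T2, order 10), A_5 (5T4, order 60). By Dedekind's theorem, for a prime p not dividing disc(f) the degrees of the irreducible factors of f mod p form the cycle type of an element of G. Factoring f modulo the 14 such primes p <= 47 (skipping 11, which divides the discriminant), each new pattern first appears at: mod 2: f = (x^5 + x^4 + x^3 + x + 1), pattern 5; mod 23: f = (x + 2)(x + 16)(x + 17)(x + 18)(x + 19), pattern 1+1+1+1+1. No other pattern occurs in this range, so the set of observed cycle types is {5, 1+1+1+1+1}. The candidates containing elements of all these cycle types are C_5 (5T1) of order 5, D_5 (5T2) of order 10, A_5 (5T4) of order 60; the others are excluded. The observed types are precisely the cycle types that occur in C_5 (5T1). Each of the other remaining candidates has further cycle types, and by the Chebotarev density theorem the matching factorization patterns would occur for a proportion of primes equal to their share of the group: D_5 (5T2) additionally contains elements of type 2+2+1 (5 of its 10 elements, about 50% of primes); A_5 (5T4) additionally contains elements of type 3+1+1, 2+2+1 (35 of its 60 elements, about 58% of primes). None of the 14 primes tested shows any such pattern (for each of these groups the chance of that is below 10^-4), which rules them out. Hence G = C_5 (5T1), of order 5.

C_5, the cyclic group of order 5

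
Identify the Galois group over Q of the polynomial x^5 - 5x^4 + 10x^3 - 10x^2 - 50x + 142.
The polynomial f is an irreducible quintic over Q, so G = Gal(f/Q) is a transitive subgroup of S_5: one of C_5 (5T1, order 5), D_5 (5T2, order 10), F_20 (5T3, order 20), A_5 (5T4, order 60) or S_5 (5T5, order 120). The discriminant of f is 58564000000 = 242000^2, a perfect square, so G is contained in A_5. The transitive groups of degree 5 contained in A_5 are: C_5 (5T1, order 5), D_5 (5T2, order 10), A_5 (5T4, order 60). By Dedekind's theorem, for a prime p not dividing disc(f) the degrees of the irreducible factors of f mod p form the cycle type of an element of G. Factoring f modulo the 3 such primes p <= 13 (skipping 2, 5, 11, which divide the discriminant), each new pattern first appears at: mod 3: f = (x^5 + x^4 + x^3 + 2x^2 + x + 1), pattern 5; mod 13: f = (x + 5)(x + 7)(x^3 + 9x^2 + 10x + 10), pattern 3+1+1. No other pattern occurs in this range, so the set of observed cycle types is {5, 3+1+1}. Among the candidates above, the only group containing elements of all these cycle types is A_5 (5T4) — each of C_5 (5T1), D_5 (5T2) lacks at least one of them. Hence G = A_5 (5T4), of order 60.

5T4: A_5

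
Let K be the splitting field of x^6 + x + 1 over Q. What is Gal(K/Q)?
The polynomial f is an irreducible sextic over Q, so G = Gal(f/Q) is one of the 16 transitive subgroups 6T1, ..., 6T16 of S_6. The discriminant of f is -43531, which is not a perfect square, so G is not contained in A_6. The transitive groups of degree 6 not contained in A_6 are: C_6 (6T1, order 6), S_3 (6T2, order 6), D_6 (6T3, order 12), C_3 x S_3 (6T5, order 18), A_4 x C_2 (6T6, order 24), S_4 (6T8, order 24), S_3 x S_3 (6T9, order 36), S_4 x C_2 (6T11, order 48), (S_3 x S_3) : C_2 (6T13, order 72), PGL(2,5) (6T14, order 120), S_6 (6T16, order 720). By Dedekind's theorem, for a prime p not dividing disc(f) the degrees of the irreducible factors of f mod p form the cycle type of an element of G. Factoring f modulo the 4 such primes p <= 7, each new pattern first appears at: mod 2: f = (x^6 + x + 1), pattern 6; mod 3: f = (x + 2)(x^2 + 2x + 2)(x^3 + 2x^2 + x + 1), pattern 3+2+1; mod 5: f = (x^3 + 2x^2 + 4x + 4)(x^3 + 3x^2 + 4), pattern 3+3; mod 7: f = (x + 2)(x^5 + 5x^4 + 4x^3 + 6x^2 + 2x + 4), pattern 5+1. No other pattern occurs in this range, so the set of observed cycle types is {6, 3+2+1, 3+3, 5+1}. Among the candidates above, the only group containing elements of all these cycle types is S_6 (6T16); every other candidate lacks at least one of them. Hence G = S_6 (6T16), of order 720.

S_6, the symmetric group on 6 letters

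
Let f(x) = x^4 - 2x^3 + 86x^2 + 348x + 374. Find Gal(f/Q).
The polynomial is an irreducible quartic over Q and its discriminant is 112632729664 = 335608^2, a perfect square, so the Galois group is contained in A_4. The resolvent cubic y^3 - 86*y^2 - 2192*y + 6056 is irreducible over Q. An irreducible resolvent with square discriminant gives A_4.

A_4 (order 12)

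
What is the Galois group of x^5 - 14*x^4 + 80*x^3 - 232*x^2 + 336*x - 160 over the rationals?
The polynomial f is an irreducible quintic over Q, so G = Gal(f/Q) is a transitive subgroup of S_5: one of C_5 (5T1, order 5), D_5 (5T2, order 10), F_20 (5T3, order 20), A_5 (5T4, order 60) or S_5 (5T5, order 120). The discriminant of f is 2316304384 = 48128^2, a perfect square, so G is contained in A_5. The transitive groups of degree 5 contained in A_5 are: C_5 (5T1, order 5), D_5 (5T2, order 10), A_5 (5T4, order 60). By Dedekind's theorem, for a prime p not dividing disc(f) the degrees of the irreducible factors of f mod p form the cycle type of an element of G. Factoring f modulo the 23 such primes p <= 97 (skipping 2, 47, which divide the discriminant), each new pattern first appears at: mod 3: f = (x^5 + x^4 + 2x^3 + 2x^2 + 2), pattern 5; mod 5: f = (x)(x^2 + 3)(x^2 + x + 2), pattern 2+2+1; mod 83: f = (x + 2)(x + 22)(x + 28)(x + 44)(x + 56), pattern 1+1+1+1+1. No other pattern occurs in this range, so the set of observed cycle types is {5, 2+2+1, 1+1+1+1+1}. The candidates containing elements of all these cycle types are D_5 (5T2) of order 10, A_5 (5T4) of order 60; the others are excluded. The observed types are precisely the cycle types that occur in D_5 (5T2). Each of the other remaining candidates has further cycle types, and by the Chebotarev density theorem the matching factorization patterns would occur for a proportion of primes equal to their share of the group: A_5 (5T4) additionally contains elements of type 3+1+1 (20 of its 60 elements, about 33% of primes). None of the 23 primes tested shows any such pattern (for each of these groups the chance of that is below 10^-4), which rules them out. Hence G = D_5 (5T2), of order 10.

5T2: D_5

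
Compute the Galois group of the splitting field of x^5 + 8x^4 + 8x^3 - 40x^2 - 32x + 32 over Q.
C_5

The polynomial f is an irreducible quintic over Q, so G = Gal(f/Q) is a transitive subgroup of S_5: one of C_5 (5T1, order 5), D_5 (5T2, order 10), F_20 (5T3, order 20), A_5 (5T4, order 60) or S_5 (5T5, order 120). The discriminant of f is 15352201216 = 123904^2, a perfect square, so G is contained in A_5. The transitive groups of degree 5 contained in A_5 are: C_5 (5T1, order 5), D_5 (5T2, order 10), A_5 (5T4, order 60). By Dedekind's theorem, for a prime p not dividing disc(f) the degrees of the irreducible factors of f mod p form the cycle type of an element of G. Factoring f modulo the 14 such primes p <= 53 (skipping 2, 11, which divide the discriminant), each new pattern first appears at: mod 3: f = (x^5 + 2x^4 + 2x^3 + 2x^2 + x + 2), pattern 5; mod 23: f = (x + 1)(x + 7)(x + 10)(x + 14)(x + 22), pattern 1+1+1+1+1. No other pattern occurs in this range, so the set of observed cycle types is {5, 1+1+1+1+1}. The candidates containing elements of all these cycle types are C_5 (5T1) of order 5, D_5 (5T2) of order 10, A_5 (5T4) of order 60; the others are excluded. The observed types are precisely the cycle types that occur in C_5 (5T1). Each of the other remaining candidates has further cycle types, and by the Chebotarev density theorem the matching factorization patterns would occur for a proportion of primes equal to their share of the group: D_5 (5T2) additionally contains elements of type 2+2+1 (5 of its 10 elements, about 50% of primes); A_5 (5T4) additionally contains elements of type 3+1+1, 2+2+1 (35 of its 60 elements, about 58% of primes). None of the 14 primes tested shows any such pattern (for each of these groups the chance of that is below 10^-4), which rules them out. Hence G = C_5 (5T1), of order 5.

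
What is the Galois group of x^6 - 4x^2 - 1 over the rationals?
S_4, S_4(6d), the S_4-action on 6 points inside A_6

The polynomial f is an irreducible sextic over Q, so G = Gal(f/Q) is one of the 16 transitive subgroups 6T1, ..., 6T16 of S_6. The discriminant of f is 3356224 = 1832^2, a perfect square, so G is contained in A_6. The transitive groups of degree 6 contained in A_6 are: A_4 (6T4, order 12), S_4 (6T7, order 24), (C_3 x C_3) : C_4 (6T10, order 36), PSL(2,5) (6T12, order 60), A_6 (6T15, order 360). By Dedekind's theorem, for a prime p not dividing disc(f) the degrees of the irreducible factors of f mod p form the cycle type of an element of G. Factoring f modulo the 79 such primes p <= 419 (skipping 2, 229, which divide the discriminant), each new pattern first appears at: mod 3: f = (x^3 + x^2 + 2x + 1)(x^3 + 2x^2 + 2x + 2), pattern 3+3; mod 7: f = (x^2 + 4)(x^4 + 3x^2 + 5), pattern 4+2; mod 23: f = (x + 9)(x + 14)(x^2 + x + 18)(x^2 + 22x + 18), pattern 2+2+1+1; mod 193: f = (x + 87)(x + 90)(x + 93)(x + 100)(x + 103)(x + 106), pattern 1+1+1+1+1+1. No other pattern occurs in this range, so the set of observed cycle types is {3+3, 4+2, 2+2+1+1, 1+1+1+1+1+1}. The candidates containing elements of all these cycle types are S_4 (6T7) of order 24, (C_3 x C_3) : C_4 (6T10) of order 36, A_6 (6T15) of order 360; the others are excluded. The observed types are precisely the cycle types that occur in S_4 (6T7). Each of the other remaining candidates has further cycle types, and by the Chebotarev density theorem the matching factorization patterns would occur for a proportion of primes equal to their share of the group: (C_3 x C_3) : C_4 (6T10) additionally contains elements of type 3+1+1+1 (4 of its 36 elements, about 11% of primes); A_6 (6T15) additionally contains elements of type 5+1, 3+1+1+1 (184 of its 360 elements, about 51% of primes). None of the 79 primes tested shows any such pattern (for each of these groups the chance of that is below 10^-4), which rules them out. Hence G = S_4 (6T7), of order 24.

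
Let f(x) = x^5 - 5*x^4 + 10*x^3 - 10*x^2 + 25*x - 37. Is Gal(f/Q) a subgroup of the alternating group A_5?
The polynomial is irreducible of degree 5 over Q. Its discriminant is 1024000000 = 32000^2, a perfect square. A Galois group lies in the alternating group exactly when the discriminant is a square in Q, so the Galois group (A_5) is contained in A_5.

Yes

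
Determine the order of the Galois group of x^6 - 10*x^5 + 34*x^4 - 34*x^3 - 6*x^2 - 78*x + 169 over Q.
36

The degree of the splitting field over Q equals the order of the Galois group, so first determine the group. The polynomial f is an irreducible sextic over Q, so G = Gal(f/Q) is one of the 16 transitive subgroups 6T1, ..., 6T16 of S_6. The discriminant of f is 90962560000 = 301600^2, a perfect square, so G is contained in A_6. The transitive groups of degree 6 contained in A_6 are: A_4 (6T4, order 12), S_4 (6T7, order 24), (C_3 x C_3) : C_4 (6T10, order 36), PSL(2,5) (6T12, order 60), A_6 (6T15, order 360). By Dedekind's theorem, for a prime p not dividing disc(f) the degrees of the irreducible factors of f mod p form the cycle type of an element of G. Factoring f modulo the 19 such primes p <= 83 (skipping 2, 5, 13, 29, which divide the discriminant), each new pattern first appears at: mod 3: f = (x^2 + x + 2)(x^4 + x^3 + x^2 + 2x + 2), pattern 4+2; mod 11: f = (x^3 + 3x^2 + x + 1)(x^3 + 9x^2 + 6x + 4), pattern 3+3; mod 19: f = (x + 2)(x + 18)(x^2 + 13x + 18)(x^2 + 14x + 18), pattern 2+2+1+1; mod 61: f = (x + 28)(x + 35)(x + 45)(x^3 + 4x^2 + 57x + 25), pattern 3+1+1+1. No other pattern occurs in this range, so the set of observed cycle types is {4+2, 3+3, 2+2+1+1, 3+1+1+1}. The candidates containing elements of all these cycle types are (C_3 x C_3) : C_4 (6T10) of order 36, A_6 (6T15) of order 360; the others are excluded. The observed types are precisely the cycle types that occur in (C_3 x C_3) : C_4 (6T10) (apart from the identity). Each of the other remaining candidates has further cycle types, and by the Chebotarev density theorem the matching factorization patterns would occur for a proportion of primes equal to their share of the group: A_6 (6T15) additionally contains elements of type 5+1 (144 of its 360 elements, about 40% of primes). None of the 19 primes tested shows any such pattern (for each of these groups the chance of that is below 10^-4), which rules them out. Hence G = (C_3 x C_3) : C_4 (6T10), of order 36. The Galois group (C_3 x C_3) : C_4 (6T10) has order 36, so the splitting field has degree 36 over Q.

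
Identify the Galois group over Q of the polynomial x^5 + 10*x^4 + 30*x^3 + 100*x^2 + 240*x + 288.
The polynomial f is an irreducible quintic over Q, so G = Gal(f/Q) is a transitive subgroup of S_5: one of C_5 (5T1, order 5), D_5 (5T2, order 10), F_20 (5T3, order 20), A_5 (5T4, order 60) or S_5 (5T5, order 120). The discriminant of f is 23040000000000 = 4800000^2, a perfect square, so G is contained in A_5. The transitive groups of degree 5 contained in A_5 are: C_5 (5T1, order 5), D_5 (5T2, order 10), A_5 (5T4, order 60). By Dedekind's theorem, for a prime p not dividing disc(f) the degrees of the irreducible factors of f mod p form the cycle type of an element of G. Factoring f modulo the 23 such primes p <= 101 (skipping 2, 3, 5, which divide the discriminant), each new pattern first appears at: mod 7: f = (x^5 + 3x^4 + 2x^3 + 2x^2 + 2x + 1), pattern 5; mod 17: f = (x + 4)(x^2 + x + 6)(x^2 + 5x + 12), pattern 2+2+1. No other pattern occurs in this range, so the set of observed cycle types is {5, 2+2+1}. The candidates containing elements of all these cycle types are D_5 (5T2) of order 10, A_5 (5T4) of order 60; the others are excluded. The observed types are precisely the cycle types that occur in D_5 (5T2) (apart from the identity). Each of the other remaining candidates has further cycle types, and by the Chebotarev density theorem the matching factorization patterns would occur for a proportion of primes equal to their share of the group: A_5 (5T4) additionally contains elements of type 3+1+1 (20 of its 60 elements, about 33% of primes). None of the 23 primes tested shows any such pattern (for each of these groups the chance of that is below 10^-4), which rules them out. Hence G = D_5 (5T2), of order 10.

D_5, the dihedral group of order 10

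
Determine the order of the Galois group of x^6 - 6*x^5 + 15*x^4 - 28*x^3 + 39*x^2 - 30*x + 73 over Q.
The degree of the splitting field over Q equals the order of the Galois group, so first determine the group. The polynomial f is an irreducible sextic over Q, so G = Gal(f/Q) is one of the 16 transitive subgroups 6T1, ..., 6T16 of S_6. The discriminant of f is -21134460321792, which is not a perfect square, so G is not contained in A_6. The transitive groups of degree 6 not contained in A_6 are: C_6 (6T1, order 6), S_3 (6T2, order 6), D_6 (6T3, order 12), C_3 x S_3 (6T5, order 18), A_4 x C_2 (6T6, order 24), S_4 (6T8, order 24), S_3 x S_3 (6T9, order 36), S_4 x C_2 (6T11, order 48), (S_3 x S_3) : C_2 (6T13, order 72), PGL(2,5) (6T14, order 120), S_6 (6T16, order 720). By Dedekind's theorem, for a prime p not dividing disc(f) the degrees of the irreducible factors of f mod p form the cycle type of an element of G. Factoring f modulo the 37 such primes p <= 167 (skipping 2, 3, which divide the discriminant), each new pattern first appears at: mod 5: f = (x^6 + 4x^5 + 2x^3 + 4x^2 + 3), pattern 6; mod 7: f = (x^3 + 4x^2 + 3x + 1)(x^3 + 4x^2 + 3x + 3), pattern 3+3; mod 17: f = (x^2 + 7x + 13)(x^2 + 9x + 11)(x^2 + 12x + 8), pattern 2+2+2; mod 19: f = (x + 7)(x + 9)(x + 11)(x + 12)(x + 14)(x + 17), pattern 1+1+1+1+1+1. No other pattern occurs in this range, so the set of observed cycle types is {6, 3+3, 2+2+2, 1+1+1+1+1+1}. The candidates containing elements of all these cycle types are C_6 (6T1) of order 6, D_6 (6T3) of order 12, C_3 x S_3 (6T5) of order 18, A_4 x C_2 (6T6) of order 24, S_3 x S_3 (6T9) of order 36, S_4 x C_2 (6T11) of order 48, (S_3 x S_3) : C_2 (6T13) of order 72, PGL(2,5) (6T14) of order 120, S_6 (6T16) of order 720; the others are excluded. The observed types are precisely the cycle types that occur in C_6 (6T1). Each of the other remaining candidates has further cycle types, and by the Chebotarev density theorem the matching factorization patterns would occur for a proportion of primes equal to their share of the group: D_6 (6T3) additionally contains elements of type 2+2+1+1 (3 of its 12 elements, about 25% of primes); C_3 x S_3 (6T5) additionally contains elements of type 3+1+1+1 (4 of its 18 elements, about 22% of primes); A_4 x C_2 (6T6) additionally contains elements of type 2+2+1+1, 2+1+1+1+1 (6 of its 24 elements, about 25% of primes); S_3 x S_3 (6T9) additionally contains elements of type 3+1+1+1, 2+2+1+1 (13 of its 36 elements, about 36% of primes); S_4 x C_2 (6T11) additionally contains elements of type 4+2, 4+1+1, 2+2+1+1, 2+1+1+1+1 (24 of its 48 elements, about 50% of primes); (S_3 x S_3) : C_2 (6T13) additionally contains elements of type 4+2, 3+2+1, 3+1+1+1, 2+2+1+1, 2+1+1+1+1 (49 of its 72 elements, about 68% of primes); PGL(2,5) (6T14) additionally contains elements of type 5+1, 4+1+1, 2+2+1+1 (69 of its 120 elements, about 58% of primes); S_6 (6T16) additionally contains elements of type 5+1, 4+2, 4+1+1, 3+2+1, 3+1+1+1, 2+2+1+1, 2+1+1+1+1 (544 of its 720 elements, about 76% of primes). None of the 37 primes tested shows any such pattern (for each of these groups the chance of that is below 10^-4), which rules them out. Hence G = C_6 (6T1), of order 6. The Galois group C_6 (6T1) has order 6, so the splitting field has degree 6 over Q.

6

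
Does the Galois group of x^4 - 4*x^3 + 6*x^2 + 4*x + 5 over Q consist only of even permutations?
The polynomial is irreducible of degree 4 over Q. Its discriminant is 331776 = 576^2, a perfect square. A Galois group lies in the alternating group exactly when the discriminant is a square in Q, so the Galois group (A_4) is contained in A_4.

Yes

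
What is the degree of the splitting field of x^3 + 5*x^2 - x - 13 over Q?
The degree of the splitting field over Q equals the order of the Galois group, so first determine the group. The polynomial is an irreducible cubic over Q and its discriminant is 3136 = 56^2, a perfect square. For an irreducible cubic, a square discriminant forces the Galois group to be A_3, the cyclic group of order 3. The Galois group C_3 (3T1) has order 3, so the splitting field has degree 3 over Q.

3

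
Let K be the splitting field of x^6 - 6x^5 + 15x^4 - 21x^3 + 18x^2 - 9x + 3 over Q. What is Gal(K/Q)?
C_6

The polynomial f is an irreducible sextic over Q, so G = Gal(f/Q) is one of the 16 transitive subgroups 6T1, ..., 6T16 of S_6. The discriminant of f is -19683, which is not a perfect square, so G is not contained in A_6. The transitive groups of degree 6 not contained in A_6 are: C_6 (6T1, order 6), S_3 (6T2, order 6), D_6 (6T3, order 12), C_3 x S_3 (6T5, order 18), A_4 x C_2 (6T6, order 24), S_4 (6T8, order 24), S_3 x S_3 (6T9, order 36), S_4 x C_2 (6T11, order 48), (S_3 x S_3) : C_2 (6T13, order 72), PGL(2,5) (6T14, order 120), S_6 (6T16, order 720). By Dedekind's theorem, for a prime p not dividing disc(f) the degrees of the irreducible factors of f mod p form the cycle type of an element of G. Factoring f modulo the 37 such primes p <= 163 (skipping 3, which divides the discriminant), each new pattern first appears at: mod 2: f = (x^6 + x^4 + x^3 + x + 1), pattern 6; mod 7: f = (x^3 + 4x^2 + 3x + 1)(x^3 + 4x^2 + 3x + 3), pattern 3+3; mod 17: f = (x^2 + 5x + 12)(x^2 + 11x + 6)(x^2 + 12x + 5), pattern 2+2+2; mod 19: f = (x + 3)(x + 4)(x + 5)(x + 8)(x + 15)(x + 16), pattern 1+1+1+1+1+1. No other pattern occurs in this range, so the set of observed cycle types is {6, 3+3, 2+2+2, 1+1+1+1+1+1}. The candidates containing elements of all these cycle types are C_6 (6T1) of order 6, D_6 (6T3) of order 12, C_3 x S_3 (6T5) of order 18, A_4 x C_2 (6T6) of order 24, S_3 x S_3 (6T9) of order 36, S_4 x C_2 (6T11) of order 48, (S_3 x S_3) : C_2 (6T13) of order 72, PGL(2,5) (6T14) of order 120, S_6 (6T16) of order 720; the others are excluded. The observed types are precisely the cycle types that occur in C_6 (6T1). Each of the other remaining candidates has further cycle types, and by the Chebotarev density theorem the matching factorization patterns would occur for a proportion of primes equal to their share of the group: D_6 (6T3) additionally contains elements of type 2+2+1+1 (3 of its 12 elements, about 25% of primes); C_3 x S_3 (6T5) additionally contains elements of type 3+1+1+1 (4 of its 18 elements, about 22% of primes); A_4 x C_2 (6T6) additionally contains elements of type 2+2+1+1, 2+1+1+1+1 (6 of its 24 elements, about 25% of primes); S_3 x S_3 (6T9) additionally contains elements of type 3+1+1+1, 2+2+1+1 (13 of its 36 elements, about 36% of primes); S_4 x C_2 (6T11) additionally contains elements of type 4+2, 4+1+1, 2+2+1+1, 2+1+1+1+1 (24 of its 48 elements, about 50% of primes); (S_3 x S_3) : C_2 (6T13) additionally contains elements of type 4+2, 3+2+1, 3+1+1+1, 2+2+1+1, 2+1+1+1+1 (49 of its 72 elements, about 68% of primes); PGL(2,5) (6T14) additionally contains elements of type 5+1, 4+1+1, 2+2+1+1 (69 of its 120 elements, about 58% of primes); S_6 (6T16) additionally contains elements of type 5+1, 4+2, 4+1+1, 3+2+1, 3+1+1+1, 2+2+1+1, 2+1+1+1+1 (544 of its 720 elements, about 76% of primes). None of the 37 primes tested shows any such pattern (for each of these groups the chance of that is below 10^-4), which rules them out. Hence G = C_6 (6T1), of order 6.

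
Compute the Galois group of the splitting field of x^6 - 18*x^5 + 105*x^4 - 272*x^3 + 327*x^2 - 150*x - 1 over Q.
The polynomial f is an irreducible sextic over Q, so G = Gal(f/Q) is one of the 16 transitive subgroups 6T1, ..., 6T16 of S_6. The discriminant of f is -620893569024, which is not a perfect square, so G is not contained in A_6. The transitive groups of degree 6 not contained in A_6 are: C_6 (6T1, order 6), S_3 (6T2, order 6), D_6 (6T3, order 12), C_3 x S_3 (6T5, order 18), A_4 x C_2 (6T6, order 24), S_4 (6T8, order 24), S_3 x S_3 (6T9, order 36), S_4 x C_2 (6T11, order 48), (S_3 x S_3) : C_2 (6T13, order 72), PGL(2,5) (6T14, order 120), S_6 (6T16, order 720). By Dedekind's theorem, for a prime p not dividing disc(f) the degrees of the irreducible factors of f mod p form the cycle type of an element of G. Factoring f modulo the 33 such primes p <= 151 (skipping 2, 3, 19, which divide the discriminant), each new pattern first appears at: mod 5: f = (x^3 + 3x^2 + 4x + 1)(x^3 + 4x^2 + 4x + 4), pattern 3+3; mod 7: f = (x^6 + 3x^5 + x^3 + 5x^2 + 4x + 6), pattern 6; mod 17: f = (x + 2)(x + 3)(x^2 + 3x + 9)(x^2 + 8x + 11), pattern 2+2+1+1; mod 71: f = (x^2 + 5x + 53)(x^2 + 15x + 35)(x^2 + 33x + 63), pattern 2+2+2; mod 107: f = (x + 18)(x + 43)(x + 70)(x + 85)(x^2 + 87x + 16), pattern 2+1+1+1+1. No other pattern occurs in this range, so the set of observed cycle types is {3+3, 6, 2+2+1+1, 2+2+2, 2+1+1+1+1}. The candidates containing elements of all these cycle types are A_4 x C_2 (6T6) of order 24, S_4 x C_2 (6T11) of order 48, (S_3 x S_3) : C_2 (6T13) of order 72, S_6 (6T16) of order 720; the others are excluded. The observed types are precisely the cycle types that occur in A_4 x C_2 (6T6) (apart from the identity). Each of the other remaining candidates has further cycle types, and by the Chebotarev density theorem the matching factorization patterns would occur for a proportion of primes equal to their share of the group: S_4 x C_2 (6T11) additionally contains elements of type 4+2, 4+1+1 (12 of its 48 elements, about 25% of primes); (S_3 x S_3) : C_2 (6T13) additionally contains elements of type 4+2, 3+2+1, 3+1+1+1 (34 of its 72 elements, about 47% of primes); S_6 (6T16) additionally contains elements of type 5+1, 4+2, 4+1+1, 3+2+1, 3+1+1+1 (484 of its 720 elements, about 67% of primes). None of the 33 primes tested shows any such pattern (for each of these groups the chance of that is below 10^-4), which rules them out. Hence G = A_4 x C_2 (6T6), of order 24.

A_4 x C_2 (also written A4xC2)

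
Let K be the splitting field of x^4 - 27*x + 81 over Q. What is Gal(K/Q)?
S_4

The polynomial is an irreducible quartic over Q and its discriminant is 121699989, which is not a perfect square, so the Galois group is not contained in A_4. The resolvent cubic y^3 - 324*y - 729 is irreducible over Q. An irreducible resolvent with non-square discriminant gives S_4.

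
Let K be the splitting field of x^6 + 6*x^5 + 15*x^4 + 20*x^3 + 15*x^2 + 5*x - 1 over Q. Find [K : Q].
720

The degree of the splitting field over Q equals the order of the Galois group, so first determine the group. The polynomial f is an irreducible sextic over Q, so G = Gal(f/Q) is one of the 16 transitive subgroups 6T1, ..., 6T16 of S_6. The discriminant of f is 49781, which is not a perfect square, so G is not contained in A_6. The transitive groups of degree 6 not contained in A_6 are: C_6 (6T1, order 6), S_3 (6T2, order 6), D_6 (6T3, order 12), C_3 x S_3 (6T5, order 18), A_4 x C_2 (6T6, order 24), S_4 (6T8, order 24), S_3 x S_3 (6T9, order 36), S_4 x C_2 (6T11, order 48), (S_3 x S_3) : C_2 (6T13, order 72), PGL(2,5) (6T14, order 120), S_6 (6T16, order 720). By Dedekind's theorem, for a prime p not dividing disc(f) the degrees of the irreducible factors of f mod p form the cycle type of an element of G. Factoring f modulo the 4 such primes p <= 7, each new pattern first appears at: mod 2: f = (x^6 + x^4 + x^2 + x + 1), pattern 6; mod 5: f = (x + 3)(x^5 + 3x^4 + x^3 + 2x^2 + 4x + 3), pattern 5+1; mod 7: f = (x^2 + 4x + 5)(x^4 + 2x^3 + 2x^2 + 2x + 4), pattern 4+2. No other pattern occurs in this range, so the set of observed cycle types is {6, 5+1, 4+2}. Among the candidates above, the only group containing elements of all these cycle types is S_6 (6T16); every other candidate lacks at least one of them. Hence G = S_6 (6T16), of order 720. The Galois group S_6 (6T16) has order 720, so the splitting field has degree 720 over Q.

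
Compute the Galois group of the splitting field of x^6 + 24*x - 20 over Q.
The polynomial f is an irreducible sextic over Q, so G = Gal(f/Q) is one of the 16 transitive subgroups 6T1, ..., 6T16 of S_6. The discriminant of f is 746496000000 = 864000^2, a perfect square, so G is contained in A_6. The transitive groups of degree 6 contained in A_6 are: A_4 (6T4, order 12), S_4 (6T7, order 24), (C_3 x C_3) : C_4 (6T10, order 36), PSL(2,5) (6T12, order 60), A_6 (6T15, order 360). By Dedekind's theorem, for a prime p not dividing disc(f) the degrees of the irreducible factors of f mod p form the cycle type of an element of G. Factoring f modulo the 6 such primes p <= 23 (skipping 2, 3, 5, which divide the discriminant), each new pattern first appears at: mod 7: f = (x + 3)(x^5 + 4x^4 + 2x^3 + x^2 + 4x + 5), pattern 5+1; mod 23: f = (x + 7)(x + 12)(x + 21)(x^3 + 6x^2 + 13x + 16), pattern 3+1+1+1. No other pattern occurs in this range, so the set of observed cycle types is {5+1, 3+1+1+1}. Among the candidates above, the only group containing elements of all these cycle types is A_6 (6T15) — each of A_4 (6T4), S_4 (6T7), (C_3 x C_3) : C_4 (6T10), PSL(2,5) (6T12) lacks at least one of them. Hence G = A_6 (6T15), of order 360.

6T15: A_6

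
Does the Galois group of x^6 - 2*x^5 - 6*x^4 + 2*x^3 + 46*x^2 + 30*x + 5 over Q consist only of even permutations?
The polynomial is irreducible of degree 6 over Q. Its discriminant is 90962560000 = 301600^2, a perfect square. A Galois group lies in the alternating group exactly when the discriminant is a square in Q, so the Galois group ((C_3 x C_3) : C_4) is contained in A_6.

Yes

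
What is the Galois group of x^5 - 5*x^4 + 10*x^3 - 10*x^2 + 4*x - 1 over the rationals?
The polynomial f is an irreducible quintic over Q, so G = Gal(f/Q) is a transitive subgroup of S_5: one of C_5 (5T1, order 5), D_5 (5T2, order 10), F_20 (5T3, order 20), A_5 (5T4, order 60) or S_5 (5T5, order 120). The discriminant of f is 2869, which is not a perfect square, so G is not contained in A_5. The transitive groups of degree 5 not contained in A_5 are: F_20 (5T3, order 20), S_5 (5T5, order 120). By Dedekind's theorem, for a prime p not dividing disc(f) the degrees of the irreducible factors of f mod p form the cycle type of an element of G. Factoring f modulo the first such prime p = 2, each new pattern first appears at: mod 2: f = (x^2 + x + 1)(x^3 + x + 1), pattern 3+2. No other pattern occurs in this range, so the set of observed cycle types is {3+2}. Among the candidates above, the only group containing elements of all these cycle types is S_5 (5T5) — F_20 (5T3) lacks at least one of them. Hence G = S_5 (5T5), of order 120.

S_5, the symmetric group on 5 letters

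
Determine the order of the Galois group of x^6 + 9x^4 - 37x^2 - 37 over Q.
The degree of the splitting field over Q equals the order of the Galois group, so first determine the group. The polynomial f is an irreducible sextic over Q, so G = Gal(f/Q) is one of the 16 transitive subgroups 6T1, ..., 6T16 of S_6. The discriminant of f is 870211913777152, which is not a perfect square, so G is not contained in A_6. The transitive groups of degree 6 not contained in A_6 are: C_6 (6T1, order 6), S_3 (6T2, order 6), D_6 (6T3, order 12), C_3 x S_3 (6T5, order 18), A_4 x C_2 (6T6, order 24), S_4 (6T8, order 24), S_3 x S_3 (6T9, order 36), S_4 x C_2 (6T11, order 48), (S_3 x S_3) : C_2 (6T13, order 72), PGL(2,5) (6T14, order 120), S_6 (6T16, order 720). By Dedekind's theorem, for a prime p not dividing disc(f) the degrees of the irreducible factors of f mod p form the cycle type of an element of G. Factoring f modulo the 22 such primes p <= 89 (skipping 2, 37, which divide the discriminant), each new pattern first appears at: mod 3: f = (x^3 + x^2 + 2x + 1)(x^3 + 2x^2 + 2x + 2), pattern 3+3; mod 5: f = (x^2 + 2)(x^2 + 2x + 3)(x^2 + 3x + 3), pattern 2+2+2; mod 17: f = (x + 3)(x + 14)(x^4 + x^2 + 6), pattern 4+1+1; mod 67: f = (x + 9)(x + 58)(x^2 + 25)(x^2 + 65), pattern 2+2+1+1. No other pattern occurs in this range, so the set of observed cycle types is {3+3, 2+2+2, 4+1+1, 2+2+1+1}. The candidates containing elements of all these cycle types are S_4 (6T8) of order 24, S_4 x C_2 (6T11) of order 48, PGL(2,5) (6T14) of order 120, S_6 (6T16) of order 720; the others are excluded. The observed types are precisely the cycle types that occur in S_4 (6T8) (apart from the identity). Each of the other remaining candidates has further cycle types, and by the Chebotarev density theorem the matching factorization patterns would occur for a proportion of primes equal to their share of the group: S_4 x C_2 (6T11) additionally contains elements of type 6, 4+2, 2+1+1+1+1 (17 of its 48 elements, about 35% of primes); PGL(2,5) (6T14) additionally contains elements of type 6, 5+1 (44 of its 120 elements, about 37% of primes); S_6 (6T16) additionally contains elements of type 6, 5+1, 4+2, 3+2+1, 3+1+1+1, 2+1+1+1+1 (529 of its 720 elements, about 73% of primes). None of the 22 primes tested shows any such pattern (for each of these groups the chance of that is below 10^-4), which rules them out. Hence G = S_4 (6T8), of order 24. The Galois group S_4 (6T8) has order 24, so the splitting field has degree 24 over Q.

24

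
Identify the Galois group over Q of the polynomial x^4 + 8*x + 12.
A_4 (order 12)

The polynomial is an irreducible quartic over Q and its discriminant is 331776 = 576^2, a perfect square, so the Galois group is contained in A_4. The resolvent cubic y^3 - 48*y - 64 is irreducible over Q. An irreducible resolvent with square discriminant gives A_4.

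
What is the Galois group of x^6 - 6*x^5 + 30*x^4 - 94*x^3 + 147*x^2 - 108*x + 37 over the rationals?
The polynomial f is an irreducible sextic over Q, so G = Gal(f/Q) is one of the 16 transitive subgroups 6T1, ..., 6T16 of S_6. The discriminant of f is -5217636731328, which is not a perfect square, so G is not contained in A_6. The transitive groups of degree 6 not contained in A_6 are: C_6 (6T1, order 6), S_3 (6T2, order 6), D_6 (6T3, order 12), C_3 x S_3 (6T5, order 18), A_4 x C_2 (6T6, order 24), S_4 (6T8, order 24), S_3 x S_3 (6T9, order 36), S_4 x C_2 (6T11, order 48), (S_3 x S_3) : C_2 (6T13, order 72), PGL(2,5) (6T14, order 120), S_6 (6T16, order 720). By Dedekind's theorem, for a prime p not dividing disc(f) the degrees of the irreducible factors of f mod p form the cycle type of an element of G. Factoring f modulo the 21 such primes p <= 89 (skipping 2, 3, 7, which divide the discriminant), each new pattern first appears at: mod 5: f = (x^6 + 4x^5 + x^3 + 2x^2 + 2x + 2), pattern 6; mod 11: f = (x + 7)(x^5 + 9x^4 + 5x^2 + 2x + 10), pattern 5+1; mod 13: f = (x + 7)(x + 9)(x^4 + 4x^3 + 7x^2 + 10x + 1), pattern 4+1+1; mod 23: f = (x + 9)(x + 11)(x^2 + 4x + 16)(x^2 + 16x + 3), pattern 2+2+1+1; mod 43: f = (x^3 + 2x^2 + 2x + 34)(x^3 + 35x^2 + x + 15), pattern 3+3; mod 61: f = (x^2 + 19x + 20)(x^2 + 43x + 14)(x^2 + 54x + 40), pattern 2+2+2. No other pattern occurs in this range, so the set of observed cycle types is {6, 5+1, 4+1+1, 2+2+1+1, 3+3, 2+2+2}. The candidates containing elements of all these cycle types are PGL(2,5) (6T14) of order 120, S_6 (6T16) of order 720; the others are excluded. The observed types are precisely the cycle types that occur in PGL(2,5) (6T14) (apart from the identity). Each of the other remaining candidates has further cycle types, and by the Chebotarev density theorem the matching factorization patterns would occur for a proportion of primes equal to their share of the group: S_6 (6T16) additionally contains elements of type 4+2, 3+2+1, 3+1+1+1, 2+1+1+1+1 (265 of its 720 elements, about 37% of primes). None of the 21 primes tested shows any such pattern (for each of these groups the chance of that is below 10^-4), which rules them out. Hence G = PGL(2,5) (6T14), of order 120.

PGL(2,5) (also written S5(6))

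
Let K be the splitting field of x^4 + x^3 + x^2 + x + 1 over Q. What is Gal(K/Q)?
C_4 (order 4)

The polynomial is an irreducible quartic over Q and its discriminant is 125, which is not a perfect square, so the Galois group is not contained in A_4. The resolvent cubic y^3 - y^2 - 3*y + 2 has exactly one rational root, so the Galois group is C_4 or D_4. The quartic becomes reducible over Q(sqrt(disc)), so the group is C_4.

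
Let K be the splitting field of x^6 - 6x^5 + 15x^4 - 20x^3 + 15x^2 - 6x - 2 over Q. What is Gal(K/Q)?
The polynomial f is an irreducible sextic over Q, so G = Gal(f/Q) is one of the 16 transitive subgroups 6T1, ..., 6T16 of S_6. The discriminant of f is 11337408, which is not a perfect square, so G is not contained in A_6. The transitive groups of degree 6 not contained in A_6 are: C_6 (6T1, order 6), S_3 (6T2, order 6), D_6 (6T3, order 12), C_3 x S_3 (6T5, order 18), A_4 x C_2 (6T6, order 24), S_4 (6T8, order 24), S_3 x S_3 (6T9, order 36), S_4 x C_2 (6T11, order 48), (S_3 x S_3) : C_2 (6T13, order 72), PGL(2,5) (6T14, order 120), S_6 (6T16, order 720). By Dedekind's theorem, for a prime p not dividing disc(f) the degrees of the irreducible factors of f mod p form the cycle type of an element of G. Factoring f modulo the 79 such primes p <= 419 (skipping 2, 3, which divide the discriminant), each new pattern first appears at: mod 5: f = (x^2 + 2)(x^2 + x + 1)(x^2 + 3x + 4), pattern 2+2+2; mod 7: f = (x^6 + x^5 + x^4 + x^3 + x^2 + x + 5), pattern 6; mod 11: f = (x + 2)(x + 7)(x^2 + x + 7)(x^2 + 6x + 2), pattern 2+2+1+1; mod 13: f = (x^3 + 10x^2 + 3x + 3)(x^3 + 10x^2 + 3x + 8), pattern 3+3; mod 61: f = (x + 1)(x + 25)(x + 27)(x + 32)(x + 34)(x + 58), pattern 1+1+1+1+1+1. No other pattern occurs in this range, so the set of observed cycle types is {2+2+2, 6, 2+2+1+1, 3+3, 1+1+1+1+1+1}. The candidates containing elements of all these cycle types are D_6 (6T3) of order 12, A_4 x C_2 (6T6) of order 24, S_3 x S_3 (6T9) of order 36, S_4 x C_2 (6T11) of order 48, (S_3 x S_3) : C_2 (6T13) of order 72, PGL(2,5) (6T14) of order 120, S_6 (6T16) of order 720; the others are excluded. The observed types are precisely the cycle types that occur in D_6 (6T3). Each of the other remaining candidates has further cycle types, and by the Chebotarev density theorem the matching factorization patterns would occur for a proportion of primes equal to their share of the group: A_4 x C_2 (6T6) additionally contains elements of type 2+1+1+1+1 (3 of its 24 elements, about 12% of primes); S_3 x S_3 (6T9) additionally contains elements of type 3+1+1+1 (4 of its 36 elements, about 11% of primes); S_4 x C_2 (6T11) additionally contains elements of type 4+2, 4+1+1, 2+1+1+1+1 (15 of its 48 elements, about 31% of primes); (S_3 x S_3) : C_2 (6T13) additionally contains elements of type 4+2, 3+2+1, 3+1+1+1, 2+1+1+1+1 (40 of its 72 elements, about 56% of primes); PGL(2,5) (6T14) additionally contains elements of type 5+1, 4+1+1 (54 of its 120 elements, about 45% of primes); S_6 (6T16) additionally contains elements of type 5+1, 4+2, 4+1+1, 3+2+1, 3+1+1+1, 2+1+1+1+1 (499 of its 720 elements, about 69% of primes). None of the 79 primes tested shows any such pattern (for each of these groups the chance of that is below 10^-4), which rules them out. Hence G = D_6 (6T3), of order 12.

D_6 (order 12)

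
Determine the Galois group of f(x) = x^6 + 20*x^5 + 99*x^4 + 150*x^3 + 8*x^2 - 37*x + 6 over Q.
The polynomial f is an irreducible sextic over Q, so G = Gal(f/Q) is one of the 16 transitive subgroups 6T1, ..., 6T16 of S_6. The discriminant of f is 1770264843169 = 1330513^2, a perfect square, so G is contained in A_6. The transitive groups of degree 6 contained in A_6 are: A_4 (6T4, order 12), S_4 (6T7, order 24), (C_3 x C_3) : C_4 (6T10, order 36), PSL(2,5) (6T12, order 60), A_6 (6T15, order 360). By Dedekind's theorem, for a prime p not dividing disc(f) the degrees of the irreducible factors of f mod p form the cycle type of an element of G. Factoring f modulo the 21 such primes p <= 79 (skipping 19, which divides the discriminant), each new pattern first appears at: mod 2: f = (x)(x^5 + x^3 + 1), pattern 5+1; mod 7: f = (x^3 + x^2 + 3x + 5)(x^3 + 5x^2 + 4), pattern 3+3; mod 61: f = (x + 6)(x + 51)(x^2 + 10x + 60)(x^2 + 14x + 55), pattern 2+2+1+1. No other pattern occurs in this range, so the set of observed cycle types is {5+1, 3+3, 2+2+1+1}. The candidates containing elements of all these cycle types are PSL(2,5) (6T12) of order 60, A_6 (6T15) of order 360; the others are excluded. The observed types are precisely the cycle types that occur in PSL(2,5) (6T12) (apart from the identity). Each of the other remaining candidates has further cycle types, and by the Chebotarev density theorem the matching factorization patterns would occur for a proportion of primes equal to their share of the group: A_6 (6T15) additionally contains elements of type 4+2, 3+1+1+1 (130 of its 360 elements, about 36% of primes). None of the 21 primes tested shows any such pattern (for each of these groups the chance of that is below 10^-4), which rules them out. Hence G = PSL(2,5) (6T12), of order 60.

PSL(2,5) (order 60)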